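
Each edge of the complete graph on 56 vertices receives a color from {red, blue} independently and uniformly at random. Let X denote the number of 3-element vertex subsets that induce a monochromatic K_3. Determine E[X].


Let X = Σ_S X_S over the C(56, 3) = 27720 subsets S of size 3, where X_S = 1 if the K_3 on S is monochromatic.
For a fixed S, the K_3 on S has C(3, 2) = 3 edges. P[all 3 edges red] = (1/2)^3, and likewise for blue, so P[monochromatic] = 2·(1/2)^3 = 2^{1 − 3} = 1/4.
By linearity: E[X] = C(56, 3) · 2^{1 − 3} = 27720 · 1/4 = 6930.
Numerically: E[X] ≈ 6930.000.

E[X] = C(56,3)·2^(1−C(3,2)) = 6930 ≈ 6930.000.


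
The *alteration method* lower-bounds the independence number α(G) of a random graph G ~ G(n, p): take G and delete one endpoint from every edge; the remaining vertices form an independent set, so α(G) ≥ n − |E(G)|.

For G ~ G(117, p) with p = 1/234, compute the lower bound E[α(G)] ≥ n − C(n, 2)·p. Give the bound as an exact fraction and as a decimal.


E[|E(G)|] = C(117, 2)·p = 6786 · (1/234) = 29.
E[α(G)] ≥ n − E[|E(G)|] = 117 − 29 = 88.
Numerically: ≈ 88.000000.
(This is only a lower bound; the true E[α(G)] may be larger.)

E[α(G)] ≥ 88 ≈ 88.000000.


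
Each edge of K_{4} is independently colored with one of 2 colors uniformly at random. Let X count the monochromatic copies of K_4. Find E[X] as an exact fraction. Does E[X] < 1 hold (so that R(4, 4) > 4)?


E[X] = C(4, 4) · 2^{1 − 6} = 1 · 2^{−5} = 1/32.
As a reduced fraction: E[X] = 1/32 ≈ 0.031.
Is E[X] < 1? YES.
Since E[X] < 1, there exists a 2-coloring of K_{4} with no monochromatic K_4; hence R(4, 4) > 4.

E[X] = 1/32 ≈ 0.031; E[X] < 1, so R(4, 4) > 4.


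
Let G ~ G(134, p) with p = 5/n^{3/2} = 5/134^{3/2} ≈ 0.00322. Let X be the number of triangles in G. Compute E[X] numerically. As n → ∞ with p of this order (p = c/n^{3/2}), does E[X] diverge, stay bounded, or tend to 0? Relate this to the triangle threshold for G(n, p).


Number of potential triangles: C(134, 3) = 392084.
Each occurs with probability p³ ≈ (0.00322)³ ≈ 3.34918e-08.
By linearity: E[X] = C(134, 3)·p³ ≈ 392084 · 3.34918e-08 ≈ 0.013.
Since α = 3/2 > 1, p = c/n^{3/2} = o(1/n) is below the triangle threshold p ~ 1/n. Asymptotically E[X] ~ (c³/6)·n^{3(1−α)} = (5³/6)·n^{-1.5} → 0, so by Markov's inequality G has no triangles w.h.p.

E[X] ≈ 0.013; in regime p = Θ(1/n^{3/2}) E[X] tends to 0 (below the triangle threshold p ~ 1/n).


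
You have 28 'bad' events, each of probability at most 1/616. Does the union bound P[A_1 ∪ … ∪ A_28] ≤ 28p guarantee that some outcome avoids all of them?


Union bound: P[∪_{i=1}^{28} A_i] ≤ Σ_i P[A_i] ≤ 28·p = 28·(1/616) = 1/22.
Numerically: 1/22 ≈ 0.045.
Is 1/22 < 1? YES.
Since P[∪ A_i] ≤ 1/22 < 1, the complement has P[∩ A_i^c] ≥ 1 − 1/22 = 21/22 > 0, so some outcome avoids every A_i.

28·p = 1/22 ≈ 0.045; existence CERTIFIED by the union bound.


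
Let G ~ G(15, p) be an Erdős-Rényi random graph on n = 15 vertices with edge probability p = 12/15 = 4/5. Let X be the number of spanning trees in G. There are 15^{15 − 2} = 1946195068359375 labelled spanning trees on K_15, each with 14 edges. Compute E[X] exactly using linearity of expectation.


K_15 has 15^{15 − 2} = 1946195068359375 labelled spanning trees.
For each such spanning tree H, let X_H = 1 if all 14 edges of H are present in G. Then P[X_H = 1] = p^{14} = (4/5)^{14} = 268435456/6103515625.
By linearity of expectation: E[X] = Σ_H E[X_H] = 1946195068359375 · p^{14} = 1946195068359375 · 268435456/6103515625 = 427972821516288/5.
Numerically: E[X] ≈ 8.559e+13.

E[X] = 1946195068359375 · (4/5)^{14} = 427972821516288/5 ≈ 8.559e+13.


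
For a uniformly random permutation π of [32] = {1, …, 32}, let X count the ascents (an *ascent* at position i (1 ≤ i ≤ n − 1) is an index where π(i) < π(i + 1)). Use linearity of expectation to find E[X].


Write X = Σ X_I over i = 1, …, 31, with X_I the indicator of one ascent.
There are 31 indicators.
For each fixed i, the pair (π(i), π(i+1)) is a uniformly random ordered pair of distinct values from {1, …, 32}; by symmetry P[π(i) < π(i+1)] = 1/2.
By linearity: E[X] = 31 · (1/2) = (32 − 1) · (1/2) = 31/2 ≈ 15.50000.

E[X] = 31/2 = 15.50000.


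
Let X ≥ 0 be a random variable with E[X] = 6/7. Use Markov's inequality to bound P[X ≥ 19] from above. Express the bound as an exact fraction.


μ = E[X] = 6/7, a = 19.
Markov: P[X ≥ 19] ≤ μ/a = (6/7)/19 = 6/133.
Numerically: ≈ 0.045.
(Since a = 19 > μ = 0.857, the bound 6/133 is < 1 and informative.)

P[X ≥ 19] ≤ 6/133 ≈ 0.045.


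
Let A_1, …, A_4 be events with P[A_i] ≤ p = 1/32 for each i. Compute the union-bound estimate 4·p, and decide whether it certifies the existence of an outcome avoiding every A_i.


Union bound: P[∪_{i=1}^{4} A_i] ≤ Σ_i P[A_i] ≤ 4·p = 4·(1/32) = 1/8.
Numerically: 1/8 ≈ 0.1250.
Is 1/8 < 1? YES.
Since P[∪ A_i] ≤ 1/8 < 1, the complement has P[∩ A_i^c] ≥ 1 − 1/8 = 7/8 > 0, so some outcome avoids every A_i.

4·p = 1/8 ≈ 0.1250; existence CERTIFIED by the union bound.


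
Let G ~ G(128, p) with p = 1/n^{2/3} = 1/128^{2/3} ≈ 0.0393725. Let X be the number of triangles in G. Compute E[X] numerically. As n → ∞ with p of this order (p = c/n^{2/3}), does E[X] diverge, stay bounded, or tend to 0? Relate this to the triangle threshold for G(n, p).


Number of potential triangles: C(128, 3) = 341376.
Each occurs with probability p³ ≈ (0.0393725)³ ≈ 6.10351563e-05.
By linearity: E[X] = C(128, 3)·p³ ≈ 341376 · 6.10351563e-05 ≈ 20.835938.
Since α = 2/3 < 1, p = c/n^{2/3} ≫ 1/n is above the triangle threshold p ~ 1/n. Asymptotically E[X] ~ (c³/6)·n^{3(1−α)} = (1³/6)·n^{1} → ∞; triangles are abundant w.h.p.

E[X] ≈ 20.835938; in regime p = Θ(1/n^{2/3}) E[X] diverges (above the triangle threshold p ~ 1/n).


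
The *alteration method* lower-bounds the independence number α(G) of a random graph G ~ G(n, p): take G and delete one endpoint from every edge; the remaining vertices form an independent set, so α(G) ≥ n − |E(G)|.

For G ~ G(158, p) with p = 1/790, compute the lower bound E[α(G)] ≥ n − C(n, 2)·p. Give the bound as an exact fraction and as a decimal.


E[|E(G)|] = C(158, 2)·p = 12403 · (1/790) = 157/10.
E[α(G)] ≥ n − E[|E(G)|] = 158 − 157/10 = 1423/10.
Numerically: ≈ 142.3000.
(This is only a lower bound; the true E[α(G)] may be larger.)

E[α(G)] ≥ 1423/10 ≈ 142.3000.


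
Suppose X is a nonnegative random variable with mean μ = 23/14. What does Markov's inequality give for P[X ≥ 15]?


μ = E[X] = 23/14, a = 15.
Markov: P[X ≥ 15] ≤ μ/a = (23/14)/15 = 23/210.
Numerically: ≈ 0.110.
(Since a = 15 > μ = 1.643, the bound 23/210 is < 1 and informative.)

P[X ≥ 15] ≤ 23/210 ≈ 0.110.


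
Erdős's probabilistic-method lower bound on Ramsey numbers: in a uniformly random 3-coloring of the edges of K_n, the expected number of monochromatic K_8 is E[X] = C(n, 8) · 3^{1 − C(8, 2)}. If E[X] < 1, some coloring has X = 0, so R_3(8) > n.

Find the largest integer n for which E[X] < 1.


We need C(n, 8) · 3^{1 − 28} < 1, i.e. C(n, 8) < 3^{28 − 1} = 7625597484987.
Check values of n near the boundary:
  n = 153: C(153, 8) = 6183023199255; 6183023199255 < 7625597484987? YES
  n = 154: C(154, 8) = 6521818990995; 6521818990995 < 7625597484987? YES
  n = 155: C(155, 8) = 6876747915675; 6876747915675 < 7625597484987? YES
  n = 156: C(156, 8) = 7248464019225; 7248464019225 < 7625597484987? YES
  n = 157: C(157, 8) = 7637643295425; 7637643295425 < 7625597484987? NO
The largest n with C(n, 8) < 7625597484987 is n = 156 (where E[X] = 805384891025/847288609443 ≈ 0.95054). Hence R_3(8) > 156, i.e. R_3(8) ≥ 157.

Largest n = 156; hence R_3(8) > 156.


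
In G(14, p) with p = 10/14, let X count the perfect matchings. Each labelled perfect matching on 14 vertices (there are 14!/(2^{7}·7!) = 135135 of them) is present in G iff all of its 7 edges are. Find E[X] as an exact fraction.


K_14 has 14!/(2^{7}·7!) = 135135 labelled perfect matchings.
For each such perfect matching H, let X_H = 1 if all 7 edges of H are present in G. Then P[X_H = 1] = p^{7} = (5/7)^{7} = 78125/823543.
By linearity: E[X] = Σ_H E[X_H] = 135135 · p^{7} = 135135 · 78125/823543 = 1508203125/117649.
Numerically: E[X] ≈ 1.28e+04.

E[X] = 135135 · (5/7)^{7} = 1508203125/117649 ≈ 1.28e+04.


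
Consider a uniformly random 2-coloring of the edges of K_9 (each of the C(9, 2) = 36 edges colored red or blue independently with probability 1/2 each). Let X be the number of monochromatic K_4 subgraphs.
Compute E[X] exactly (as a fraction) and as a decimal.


Let X = Σ_S X_S over the C(9, 4) = 126 subsets S of size 4, where X_S = 1 if the K_4 on S is monochromatic.
For a fixed S, the K_4 on S has C(4, 2) = 6 edges. P[all 6 edges red] = (1/2)^6, and likewise for blue, so P[monochromatic] = 2·(1/2)^6 = 2^{1 − 6} = 1/32.
Summing: E[X] = C(9, 4) · 2^{1 − 6} = 126 · 1/32 = 63/16.
Numerically: E[X] ≈ 3.938.

E[X] = C(9,4)·2^(1−C(4,2)) = 63/16 ≈ 3.938.


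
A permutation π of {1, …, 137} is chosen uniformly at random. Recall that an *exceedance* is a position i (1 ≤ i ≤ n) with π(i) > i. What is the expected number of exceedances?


Write X = Σ_{i=1}^{137} X_i, where X_i = 1_{π(i) > i}.
For each fixed i, π(i) is uniform over {1, …, 137} (marginal of a uniform permutation), so P[π(i) > i] = (n − i)/n. Summing: Σ_{i=1}^{137} (n − i)/n = (0 + 1 + … + 136)/137 = 137(137 − 1)/(2·137) = (137 − 1)/2.
Hence E[X] = Σ_{i=1}^{137} (137 − i)/137 = 68 ≈ 68.00000.

E[X] = 68 = 68.00000.


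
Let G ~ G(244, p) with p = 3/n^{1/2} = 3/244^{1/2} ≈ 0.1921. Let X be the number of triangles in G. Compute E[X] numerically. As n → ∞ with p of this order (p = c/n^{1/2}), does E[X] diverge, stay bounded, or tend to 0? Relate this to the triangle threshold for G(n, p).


Number of potential triangles: C(244, 3) = 2391444.
Each occurs with probability p³ ≈ (0.1921)³ ≈ 7.084008e-03.
By linearity: E[X] = C(244, 3)·p³ ≈ 2391444 · 7.084008e-03 ≈ 16941.0077.
Since α = 1/2 < 1, p = c/n^{1/2} ≫ 1/n is above the triangle threshold p ~ 1/n. Asymptotically E[X] ~ (c³/6)·n^{3(1−α)} = (3³/6)·n^{1.5} → ∞; triangles are abundant w.h.p.

E[X] ≈ 16941.0077; in regime p = Θ(1/n^{1/2}) E[X] diverges (above the triangle threshold p ~ 1/n).


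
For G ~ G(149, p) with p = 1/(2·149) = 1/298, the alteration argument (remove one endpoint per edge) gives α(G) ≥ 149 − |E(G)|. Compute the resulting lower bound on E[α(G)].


E[|E(G)|] = C(149, 2)·p = 11026 · (1/298) = 37.
E[α(G)] ≥ n − E[|E(G)|] = 149 − 37 = 112.
Numerically: ≈ 112.000000.
(This is only a lower bound; the true E[α(G)] may be larger.)

E[α(G)] ≥ 112 ≈ 112.000000.


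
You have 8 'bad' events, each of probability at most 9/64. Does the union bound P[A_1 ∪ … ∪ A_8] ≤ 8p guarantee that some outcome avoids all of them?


Union bound: P[∪_{i=1}^{8} A_i] ≤ Σ_i P[A_i] ≤ 8·p = 8·(9/64) = 9/8.
Numerically: 9/8 ≈ 1.1250000.
Is 9/8 < 1? NO.
Since the bound 9/8 is ≥ 1, the union bound is uninformative here; it does NOT by itself certify existence.

8·p = 9/8 ≈ 1.1250000; existence NOT certified by the union bound.


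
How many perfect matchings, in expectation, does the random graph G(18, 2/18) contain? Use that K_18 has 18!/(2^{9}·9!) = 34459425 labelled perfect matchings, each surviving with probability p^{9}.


K_18 has 18!/(2^{9}·9!) = 34459425 labelled perfect matchings.
For each such perfect matching H, let X_H = 1 if all 9 edges of H are present in G. Then P[X_H = 1] = p^{9} = (1/9)^{9} = 1/387420489.
By linearity: E[X] = Σ_H E[X_H] = 34459425 · p^{9} = 34459425 · 1/387420489 = 425425/4782969.
Numerically: E[X] ≈ 0.0889458.

E[X] = 34459425 · (1/9)^{9} = 425425/4782969 ≈ 0.0889458.


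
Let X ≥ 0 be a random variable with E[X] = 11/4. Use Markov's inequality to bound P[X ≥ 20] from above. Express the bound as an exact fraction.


μ = E[X] = 11/4, a = 20.
Markov: P[X ≥ 20] ≤ μ/a = (11/4)/20 = 11/80.
Numerically: ≈ 0.13750.
(Since a = 20 > μ = 2.75000, the bound 11/80 is < 1 and informative.)

P[X ≥ 20] ≤ 11/80 ≈ 0.13750.


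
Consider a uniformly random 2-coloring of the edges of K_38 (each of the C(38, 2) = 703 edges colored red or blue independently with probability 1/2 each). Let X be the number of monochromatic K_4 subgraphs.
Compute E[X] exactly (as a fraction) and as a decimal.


Let X = Σ_S X_S over the C(38, 4) = 73815 subsets S of size 4, where X_S = 1 if the K_4 on S is monochromatic.
For a fixed S, the K_4 on S has C(4, 2) = 6 edges. P[all 6 edges red] = (1/2)^6, and likewise for blue, so P[monochromatic] = 2·(1/2)^6 = 2^{1 − 6} = 1/32.
By linearity: E[X] = C(38, 4) · 2^{1 − 6} = 73815 · 1/32 = 73815/32.
Numerically: E[X] ≈ 2306.71875.

E[X] = C(38,4)·2^(1−C(4,2)) = 73815/32 ≈ 2306.71875.


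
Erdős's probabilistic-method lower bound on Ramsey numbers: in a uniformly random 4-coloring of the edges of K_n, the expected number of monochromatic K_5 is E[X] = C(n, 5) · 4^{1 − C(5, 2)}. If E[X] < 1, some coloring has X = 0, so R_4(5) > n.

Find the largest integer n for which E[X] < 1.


We need C(n, 5) · 4^{1 − 10} < 1, i.e. C(n, 5) < 4^{10 − 1} = 262144.
Check values of n near the boundary:
  n = 29: C(29, 5) = 118755; 118755 < 262144? YES
  n = 30: C(30, 5) = 142506; 142506 < 262144? YES
  n = 31: C(31, 5) = 169911; 169911 < 262144? YES
  n = 32: C(32, 5) = 201376; 201376 < 262144? YES
  n = 33: C(33, 5) = 237336; 237336 < 262144? YES
  n = 34: C(34, 5) = 278256; 278256 < 262144? NO
  n = 35: C(35, 5) = 324632; 324632 < 262144? NO
  n = 36: C(36, 5) = 376992; 376992 < 262144? NO
The largest n with C(n, 5) < 262144 is n = 33 (where E[X] = 29667/32768 ≈ 0.905365). Hence R_4(5) > 33, i.e. R_4(5) ≥ 34.

Largest n = 33; hence R_4(5) > 33.


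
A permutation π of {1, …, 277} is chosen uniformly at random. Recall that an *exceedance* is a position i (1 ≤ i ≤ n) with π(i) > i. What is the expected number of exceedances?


Write X = Σ_{i=1}^{277} X_i, where X_i = 1_{π(i) > i}.
For each fixed i, π(i) is uniform over {1, …, 277} (marginal of a uniform permutation), so P[π(i) > i] = (n − i)/n. Summing: Σ_{i=1}^{277} (n − i)/n = (0 + 1 + … + 276)/277 = 277(277 − 1)/(2·277) = (277 − 1)/2.
Hence E[X] = Σ_{i=1}^{277} (277 − i)/277 = 138 ≈ 138.0000.

E[X] = 138 = 138.0000.


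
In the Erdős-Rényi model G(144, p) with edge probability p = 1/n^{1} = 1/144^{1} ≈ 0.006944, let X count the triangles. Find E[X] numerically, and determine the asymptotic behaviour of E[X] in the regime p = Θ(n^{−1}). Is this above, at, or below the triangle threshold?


Number of potential triangles: C(144, 3) = 487344.
Each occurs with probability p³ ≈ (0.006944)³ ≈ 3.348980e-07.
By linearity: E[X] = C(144, 3)·p³ ≈ 487344 · 3.348980e-07 ≈ 0.1632.
Here α = 1, so p = 1/n is exactly at the triangle threshold p ~ 1/n. Asymptotically E[X] → c³/6 = 1³/6 = 1/6 ≈ 0.1667, a bounded constant. In this regime the triangle count is asymptotically Poisson(c³/6).

E[X] ≈ 0.1632; in regime p = Θ(1/n^{1}) E[X] stays bounded (at the triangle threshold p ~ 1/n).


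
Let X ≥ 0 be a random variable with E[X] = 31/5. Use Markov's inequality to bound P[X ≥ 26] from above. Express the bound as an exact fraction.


μ = E[X] = 31/5, a = 26.
Markov: P[X ≥ 26] ≤ μ/a = (31/5)/26 = 31/130.
Numerically: ≈ 0.23846.
(Since a = 26 > μ = 6.20000, the bound 31/130 is < 1 and informative.)

P[X ≥ 26] ≤ 31/130 ≈ 0.23846.


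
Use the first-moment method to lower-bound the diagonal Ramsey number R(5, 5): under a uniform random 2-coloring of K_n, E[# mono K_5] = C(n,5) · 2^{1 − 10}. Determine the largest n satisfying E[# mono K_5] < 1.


We need C(n, 5) · 2^{1 − 10} < 1, i.e. C(n, 5) < 2^{10 − 1} = 512.
Check values of n near the boundary:
  n = 5: C(5, 5) = 1; 1 < 512? YES
  n = 6: C(6, 5) = 6; 6 < 512? YES
  n = 7: C(7, 5) = 21; 21 < 512? YES
  n = 8: C(8, 5) = 56; 56 < 512? YES
  n = 9: C(9, 5) = 126; 126 < 512? YES
  n = 10: C(10, 5) = 252; 252 < 512? YES
  n = 11: C(11, 5) = 462; 462 < 512? YES
  n = 12: C(12, 5) = 792; 792 < 512? NO
The largest n with C(n, 5) < 512 is n = 11 (where E[X] = 231/256 ≈ 0.9023438). Hence R(5, 5) > 11, i.e. R(5, 5) ≥ 12.

Largest n = 11; hence R(5, 5) > 11.


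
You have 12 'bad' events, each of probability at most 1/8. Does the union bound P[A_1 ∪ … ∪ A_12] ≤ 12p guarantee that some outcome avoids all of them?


Union bound: P[∪_{i=1}^{12} A_i] ≤ Σ_i P[A_i] ≤ 12·p = 12·(1/8) = 3/2.
Numerically: 3/2 ≈ 1.500.
Is 3/2 < 1? NO.
Since the bound 3/2 is ≥ 1, the union bound is uninformative here; it does NOT by itself certify existence.

12·p = 3/2 ≈ 1.500; existence NOT certified by the union bound.


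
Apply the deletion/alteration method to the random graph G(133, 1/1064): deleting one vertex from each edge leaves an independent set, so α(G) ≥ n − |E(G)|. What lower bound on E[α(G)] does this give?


E[|E(G)|] = C(133, 2)·p = 8778 · (1/1064) = 33/4.
E[α(G)] ≥ n − E[|E(G)|] = 133 − 33/4 = 499/4.
Numerically: ≈ 124.75000.
(This is only a lower bound; the true E[α(G)] may be larger.)

E[α(G)] ≥ 499/4 ≈ 124.75000.


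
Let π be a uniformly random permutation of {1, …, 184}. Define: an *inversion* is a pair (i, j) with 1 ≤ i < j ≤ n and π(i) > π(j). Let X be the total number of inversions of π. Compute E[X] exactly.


Write X = Σ X_I over the C(184, 2) = 16836 pairs i < j, with X_I the indicator of one inversion.
There are 16836 indicators.
For each fixed pair i < j, the values π(i) and π(j) are two distinct elements of {1, …, 184} in uniformly random order; by symmetry P[π(i) > π(j)] = 1/2.
By linearity: E[X] = 16836 · (1/2) = C(184, 2) · (1/2) = 16836/2 = 8418 ≈ 8418.00000.

E[X] = 8418 = 8418.00000.


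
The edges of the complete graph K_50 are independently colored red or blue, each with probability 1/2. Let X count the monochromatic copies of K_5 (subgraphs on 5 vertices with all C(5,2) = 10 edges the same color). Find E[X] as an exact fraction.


Let X = Σ_S X_S over the C(50, 5) = 2118760 subsets S of size 5, where X_S = 1 if the K_5 on S is monochromatic.
For a fixed S, the K_5 on S has C(5, 2) = 10 edges. P[all 10 edges red] = (1/2)^10, and likewise for blue, so P[monochromatic] = 2·(1/2)^10 = 2^{1 − 10} = 1/512.
Summing: E[X] = C(50, 5) · 2^{1 − 10} = 2118760 · 1/512 = 264845/64.
Numerically: E[X] ≈ 4138.2031.

E[X] = C(50,5)·2^(1−C(5,2)) = 264845/64 ≈ 4138.2031.


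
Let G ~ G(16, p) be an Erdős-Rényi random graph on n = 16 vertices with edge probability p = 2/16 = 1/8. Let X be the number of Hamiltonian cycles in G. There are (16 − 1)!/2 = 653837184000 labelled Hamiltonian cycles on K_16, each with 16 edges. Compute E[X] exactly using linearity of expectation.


K_16 has (16 − 1)!/2 = 653837184000 labelled Hamiltonian cycles.
For each such Hamiltonian cycle H, let X_H = 1 if all 16 edges of H are present in G. Then P[X_H = 1] = p^{16} = (1/8)^{16} = 1/281474976710656.
By linearity of expectation: E[X] = Σ_H E[X_H] = 653837184000 · p^{16} = 653837184000 · 1/281474976710656 = 638512875/274877906944.
Numerically: E[X] ≈ 0.0023229.

E[X] = 653837184000 · (1/8)^{16} = 638512875/274877906944 ≈ 0.0023229.


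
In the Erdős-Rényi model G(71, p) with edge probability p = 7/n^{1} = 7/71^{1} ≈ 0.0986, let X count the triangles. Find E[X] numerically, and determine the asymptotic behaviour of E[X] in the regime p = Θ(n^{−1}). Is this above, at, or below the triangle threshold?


Number of potential triangles: C(71, 3) = 57155.
Each occurs with probability p³ ≈ (0.0986)³ ≈ 9.58339e-04.
By linearity: E[X] = C(71, 3)·p³ ≈ 57155 · 9.58339e-04 ≈ 54.774.
Here α = 1, so p = 7/n is exactly at the triangle threshold p ~ 1/n. Asymptotically E[X] → c³/6 = 7³/6 = 343/6 ≈ 57.167, a bounded constant. In this regime the triangle count is asymptotically Poisson(c³/6).

E[X] ≈ 54.774; in regime p = Θ(1/n^{1}) E[X] stays bounded (at the triangle threshold p ~ 1/n).


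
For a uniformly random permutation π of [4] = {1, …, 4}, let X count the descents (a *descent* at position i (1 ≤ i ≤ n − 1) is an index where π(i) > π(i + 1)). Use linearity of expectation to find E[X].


Write X = Σ X_I over i = 1, …, 3, with X_I the indicator of one descent.
There are 3 indicators.
For each fixed i, the pair (π(i), π(i+1)) is a uniformly random ordered pair of distinct values from {1, …, 4}; by symmetry P[π(i) > π(i+1)] = 1/2.
By linearity: E[X] = 3 · (1/2) = (4 − 1) · (1/2) = 3/2 ≈ 1.50000.

E[X] = 3/2 = 1.50000.


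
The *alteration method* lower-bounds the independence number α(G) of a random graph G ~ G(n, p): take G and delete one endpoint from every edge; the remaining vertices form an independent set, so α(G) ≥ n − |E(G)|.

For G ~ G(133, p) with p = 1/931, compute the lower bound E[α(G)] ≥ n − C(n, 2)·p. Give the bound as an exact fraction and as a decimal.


E[|E(G)|] = C(133, 2)·p = 8778 · (1/931) = 66/7.
E[α(G)] ≥ n − E[|E(G)|] = 133 − 66/7 = 865/7.
Numerically: ≈ 123.5714.
(This is only a lower bound; the true E[α(G)] may be larger.)

E[α(G)] ≥ 865/7 ≈ 123.5714.


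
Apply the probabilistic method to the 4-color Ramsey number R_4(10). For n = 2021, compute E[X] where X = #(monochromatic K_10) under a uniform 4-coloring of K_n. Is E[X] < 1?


E[X] = C(2021, 10) · 4^{1 − 45} = 306347841644770462864800616 · 4^{−44} = 306347841644770462864800616/309485009821345068724781056.
As a reduced fraction: E[X] = 38293480205596307858100077/38685626227668133590597632 ≈ 0.9898633.
Is E[X] < 1? YES.
Since E[X] < 1, there exists a 4-coloring of K_{2021} with no monochromatic K_10; hence R_4(10) > 2021.

E[X] = 38293480205596307858100077/38685626227668133590597632 ≈ 0.9898633; E[X] < 1, so R_4(10) > 2021.


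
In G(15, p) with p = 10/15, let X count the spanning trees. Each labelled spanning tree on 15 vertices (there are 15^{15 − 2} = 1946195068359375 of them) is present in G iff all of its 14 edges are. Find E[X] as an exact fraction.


K_15 has 15^{15 − 2} = 1946195068359375 labelled spanning trees.
For each such spanning tree H, let X_H = 1 if all 14 edges of H are present in G. Then P[X_H = 1] = p^{14} = (2/3)^{14} = 16384/4782969.
By linearity: E[X] = Σ_H E[X_H] = 1946195068359375 · p^{14} = 1946195068359375 · 16384/4782969 = 20000000000000/3.
Numerically: E[X] ≈ 6.67e+12.

E[X] = 1946195068359375 · (2/3)^{14} = 20000000000000/3 ≈ 6.67e+12.


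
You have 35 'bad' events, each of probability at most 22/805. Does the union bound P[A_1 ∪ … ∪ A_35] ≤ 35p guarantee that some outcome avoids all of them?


Union bound: P[∪_{i=1}^{35} A_i] ≤ Σ_i P[A_i] ≤ 35·p = 35·(22/805) = 22/23.
Numerically: 22/23 ≈ 0.956522.
Is 22/23 < 1? YES.
Since P[∪ A_i] ≤ 22/23 < 1, the complement has P[∩ A_i^c] ≥ 1 − 22/23 = 1/23 > 0, so some outcome avoids every A_i.

35·p = 22/23 ≈ 0.956522; existence CERTIFIED by the union bound.


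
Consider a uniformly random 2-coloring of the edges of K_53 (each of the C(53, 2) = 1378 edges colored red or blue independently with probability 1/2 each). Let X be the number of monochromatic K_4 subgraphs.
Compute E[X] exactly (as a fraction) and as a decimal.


Let X = Σ_S X_S over the C(53, 4) = 292825 subsets S of size 4, where X_S = 1 if the K_4 on S is monochromatic.
For a fixed S, the K_4 on S has C(4, 2) = 6 edges. P[all 6 edges red] = (1/2)^6, and likewise for blue, so P[monochromatic] = 2·(1/2)^6 = 2^{1 − 6} = 1/32.
By linearity: E[X] = C(53, 4) · 2^{1 − 6} = 292825 · 1/32 = 292825/32.
Numerically: E[X] ≈ 9150.781.

E[X] = C(53,4)·2^(1−C(4,2)) = 292825/32 ≈ 9150.781.


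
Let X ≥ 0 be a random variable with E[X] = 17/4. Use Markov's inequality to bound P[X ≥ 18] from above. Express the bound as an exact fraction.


μ = E[X] = 17/4, a = 18.
Markov: P[X ≥ 18] ≤ μ/a = (17/4)/18 = 17/72.
Numerically: ≈ 0.236.
(Since a = 18 > μ = 4.250, the bound 17/72 is < 1 and informative.)

P[X ≥ 18] ≤ 17/72 ≈ 0.236.


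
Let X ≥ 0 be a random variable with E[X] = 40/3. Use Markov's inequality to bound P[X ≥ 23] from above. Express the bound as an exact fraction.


μ = E[X] = 40/3, a = 23.
Markov: P[X ≥ 23] ≤ μ/a = (40/3)/23 = 40/69.
Numerically: ≈ 0.580.
(Since a = 23 > μ = 13.333, the bound 40/69 is < 1 and informative.)

P[X ≥ 23] ≤ 40/69 ≈ 0.580.


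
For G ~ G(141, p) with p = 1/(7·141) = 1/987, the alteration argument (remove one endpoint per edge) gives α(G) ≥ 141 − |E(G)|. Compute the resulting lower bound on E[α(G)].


E[|E(G)|] = C(141, 2)·p = 9870 · (1/987) = 10.
E[α(G)] ≥ n − E[|E(G)|] = 141 − 10 = 131.
Numerically: ≈ 131.000.
(This is only a lower bound; the true E[α(G)] may be larger.)

E[α(G)] ≥ 131 ≈ 131.000.


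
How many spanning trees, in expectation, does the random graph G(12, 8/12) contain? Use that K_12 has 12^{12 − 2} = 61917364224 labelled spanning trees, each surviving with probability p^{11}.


K_12 has 12^{12 − 2} = 61917364224 labelled spanning trees.
For each such spanning tree H, let X_H = 1 if all 11 edges of H are present in G. Then P[X_H = 1] = p^{11} = (2/3)^{11} = 2048/177147.
Summing the indicators: E[X] = Σ_H E[X_H] = 61917364224 · p^{11} = 61917364224 · 2048/177147 = 2147483648/3.
Numerically: E[X] ≈ 7.1583e+08.

E[X] = 61917364224 · (2/3)^{11} = 2147483648/3 ≈ 7.1583e+08.


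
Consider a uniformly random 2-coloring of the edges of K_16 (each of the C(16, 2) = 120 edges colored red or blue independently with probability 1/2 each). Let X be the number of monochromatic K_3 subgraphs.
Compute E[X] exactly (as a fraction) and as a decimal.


Let X = Σ_S X_S over the C(16, 3) = 560 subsets S of size 3, where X_S = 1 if the K_3 on S is monochromatic.
For a fixed S, the K_3 on S has C(3, 2) = 3 edges. P[all 3 edges red] = (1/2)^3, and likewise for blue, so P[monochromatic] = 2·(1/2)^3 = 2^{1 − 3} = 1/4.
By linearity: E[X] = C(16, 3) · 2^{1 − 3} = 560 · 1/4 = 140.
Numerically: E[X] ≈ 140.000.

E[X] = C(16,3)·2^(1−C(3,2)) = 140 ≈ 140.000.


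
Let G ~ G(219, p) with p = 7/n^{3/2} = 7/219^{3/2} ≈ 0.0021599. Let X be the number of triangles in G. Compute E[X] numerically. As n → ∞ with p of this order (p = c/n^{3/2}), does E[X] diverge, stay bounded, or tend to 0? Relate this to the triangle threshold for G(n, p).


Number of potential triangles: C(219, 3) = 1726669.
Each occurs with probability p³ ≈ (0.0021599)³ ≈ 1.0076173e-08.
By linearity: E[X] = C(219, 3)·p³ ≈ 1726669 · 1.0076173e-08 ≈ 0.01740.
Since α = 3/2 > 1, p = c/n^{3/2} = o(1/n) is below the triangle threshold p ~ 1/n. Asymptotically E[X] ~ (c³/6)·n^{3(1−α)} = (7³/6)·n^{-1.5} → 0, so by Markov's inequality G has no triangles w.h.p.

E[X] ≈ 0.01740; in regime p = Θ(1/n^{3/2}) E[X] tends to 0 (below the triangle threshold p ~ 1/n).


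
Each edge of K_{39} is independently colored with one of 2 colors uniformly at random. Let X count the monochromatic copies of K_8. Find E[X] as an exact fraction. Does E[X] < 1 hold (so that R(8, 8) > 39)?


E[X] = C(39, 8) · 2^{1 − 28} = 61523748 · 2^{−27} = 61523748/134217728.
As a reduced fraction: E[X] = 15380937/33554432 ≈ 0.4583876.
Is E[X] < 1? YES.
Since E[X] < 1, there exists a 2-coloring of K_{39} with no monochromatic K_8; hence R(8, 8) > 39.

E[X] = 15380937/33554432 ≈ 0.4583876; E[X] < 1, so R(8, 8) > 39.


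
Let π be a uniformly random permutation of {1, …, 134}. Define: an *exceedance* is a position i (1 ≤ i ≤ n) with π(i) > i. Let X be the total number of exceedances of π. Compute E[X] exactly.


Write X = Σ_{i=1}^{134} X_i, where X_i = 1_{π(i) > i}.
For each fixed i, π(i) is uniform over {1, …, 134} (marginal of a uniform permutation), so P[π(i) > i] = (n − i)/n. Summing: Σ_{i=1}^{134} (n − i)/n = (0 + 1 + … + 133)/134 = 134(134 − 1)/(2·134) = (134 − 1)/2.
Hence E[X] = Σ_{i=1}^{134} (134 − i)/134 = 133/2 ≈ 66.50000.

E[X] = 133/2 = 66.50000.


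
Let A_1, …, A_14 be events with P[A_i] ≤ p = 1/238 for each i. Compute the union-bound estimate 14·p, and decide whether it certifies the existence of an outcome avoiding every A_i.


Union bound: P[∪_{i=1}^{14} A_i] ≤ Σ_i P[A_i] ≤ 14·p = 14·(1/238) = 1/17.
Numerically: 1/17 ≈ 0.0588235.
Is 1/17 < 1? YES.
Since P[∪ A_i] ≤ 1/17 < 1, the complement has P[∩ A_i^c] ≥ 1 − 1/17 = 16/17 > 0, so some outcome avoids every A_i.

14·p = 1/17 ≈ 0.0588235; existence CERTIFIED by the union bound.


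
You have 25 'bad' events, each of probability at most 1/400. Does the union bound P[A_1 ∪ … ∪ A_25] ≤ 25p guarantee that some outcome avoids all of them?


Union bound: P[∪_{i=1}^{25} A_i] ≤ Σ_i P[A_i] ≤ 25·p = 25·(1/400) = 1/16.
Numerically: 1/16 ≈ 0.062.
Is 1/16 < 1? YES.
Since P[∪ A_i] ≤ 1/16 < 1, the complement has P[∩ A_i^c] ≥ 1 − 1/16 = 15/16 > 0, so some outcome avoids every A_i.

25·p = 1/16 ≈ 0.062; existence CERTIFIED by the union bound.


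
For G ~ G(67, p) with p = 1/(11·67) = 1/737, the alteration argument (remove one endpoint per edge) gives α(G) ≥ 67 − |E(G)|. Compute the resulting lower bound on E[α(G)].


E[|E(G)|] = C(67, 2)·p = 2211 · (1/737) = 3.
E[α(G)] ≥ n − E[|E(G)|] = 67 − 3 = 64.
Numerically: ≈ 64.00000.
(This is only a lower bound; the true E[α(G)] may be larger.)

E[α(G)] ≥ 64 ≈ 64.00000.


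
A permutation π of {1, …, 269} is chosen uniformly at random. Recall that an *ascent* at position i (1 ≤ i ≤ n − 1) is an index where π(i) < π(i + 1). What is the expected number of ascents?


Write X = Σ X_I over i = 1, …, 268, with X_I the indicator of one ascent.
There are 268 indicators.
For each fixed i, the pair (π(i), π(i+1)) is a uniformly random ordered pair of distinct values from {1, …, 269}; by symmetry P[π(i) < π(i+1)] = 1/2.
By linearity: E[X] = 268 · (1/2) = (269 − 1) · (1/2) = 134 ≈ 134.0000.

E[X] = 134 = 134.0000.


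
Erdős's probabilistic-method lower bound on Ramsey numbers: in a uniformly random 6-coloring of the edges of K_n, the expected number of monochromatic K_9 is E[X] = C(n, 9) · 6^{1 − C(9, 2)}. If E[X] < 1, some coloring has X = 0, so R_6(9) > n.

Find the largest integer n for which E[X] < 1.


We need C(n, 9) · 6^{1 − 36} < 1, i.e. C(n, 9) < 6^{36 − 1} = 1719070799748422591028658176.
Check values of n near the boundary:
  n = 4407: C(4407, 9) = 1713856532599459170657070050; 1713856532599459170657070050 < 1719070799748422591028658176? YES
  n = 4408: C(4408, 9) = 1717362945146264156457459600; 1717362945146264156457459600 < 1719070799748422591028658176? YES
  n = 4409: C(4409, 9) = 1720875732988608787686577131; 1720875732988608787686577131 < 1719070799748422591028658176? NO
The largest n with C(n, 9) < 1719070799748422591028658176 is n = 4408 (where E[X] = 35778394690547169926197075/35813974994758803979763712 ≈ 0.999007). Hence R_6(9) > 4408, i.e. R_6(9) ≥ 4409.

Largest n = 4408; hence R_6(9) > 4408.


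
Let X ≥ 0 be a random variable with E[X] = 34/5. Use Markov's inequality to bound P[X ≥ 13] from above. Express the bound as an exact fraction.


μ = E[X] = 34/5, a = 13.
Markov: P[X ≥ 13] ≤ μ/a = (34/5)/13 = 34/65.
Numerically: ≈ 0.5231.
(Since a = 13 > μ = 6.8000, the bound 34/65 is < 1 and informative.)

P[X ≥ 13] ≤ 34/65 ≈ 0.5231.


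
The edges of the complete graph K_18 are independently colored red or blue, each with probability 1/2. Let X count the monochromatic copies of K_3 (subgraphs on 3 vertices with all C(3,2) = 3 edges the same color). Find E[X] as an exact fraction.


Let X = Σ_S X_S over the C(18, 3) = 816 subsets S of size 3, where X_S = 1 if the K_3 on S is monochromatic.
For a fixed S, the K_3 on S has C(3, 2) = 3 edges. P[all 3 edges red] = (1/2)^3, and likewise for blue, so P[monochromatic] = 2·(1/2)^3 = 2^{1 − 3} = 1/4.
By linearity of expectation: E[X] = C(18, 3) · 2^{1 − 3} = 816 · 1/4 = 204.
Numerically: E[X] ≈ 204.0000.

E[X] = C(18,3)·2^(1−C(3,2)) = 204 ≈ 204.0000.


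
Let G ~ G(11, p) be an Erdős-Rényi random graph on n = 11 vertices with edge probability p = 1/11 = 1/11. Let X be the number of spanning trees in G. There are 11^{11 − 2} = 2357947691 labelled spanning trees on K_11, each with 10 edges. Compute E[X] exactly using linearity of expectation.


K_11 has 11^{11 − 2} = 2357947691 labelled spanning trees.
For each such spanning tree H, let X_H = 1 if all 10 edges of H are present in G. Then P[X_H = 1] = p^{10} = (1/11)^{10} = 1/25937424601.
By linearity of expectation: E[X] = Σ_H E[X_H] = 2357947691 · p^{10} = 2357947691 · 1/25937424601 = 1/11.
Numerically: E[X] ≈ 0.090909.

E[X] = 2357947691 · (1/11)^{10} = 1/11 ≈ 0.090909.


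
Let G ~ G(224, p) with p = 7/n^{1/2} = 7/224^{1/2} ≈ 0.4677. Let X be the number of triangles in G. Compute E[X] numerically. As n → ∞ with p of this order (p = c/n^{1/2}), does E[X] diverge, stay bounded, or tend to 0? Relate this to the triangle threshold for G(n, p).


Number of potential triangles: C(224, 3) = 1848224.
Each occurs with probability p³ ≈ (0.4677)³ ≈ 1.023109e-01.
By linearity: E[X] = C(224, 3)·p³ ≈ 1848224 · 1.023109e-01 ≈ 189093.5425.
Since α = 1/2 < 1, p = c/n^{1/2} ≫ 1/n is above the triangle threshold p ~ 1/n. Asymptotically E[X] ~ (c³/6)·n^{3(1−α)} = (7³/6)·n^{1.5} → ∞; triangles are abundant w.h.p.

E[X] ≈ 189093.5425; in regime p = Θ(1/n^{1/2}) E[X] diverges (above the triangle threshold p ~ 1/n).


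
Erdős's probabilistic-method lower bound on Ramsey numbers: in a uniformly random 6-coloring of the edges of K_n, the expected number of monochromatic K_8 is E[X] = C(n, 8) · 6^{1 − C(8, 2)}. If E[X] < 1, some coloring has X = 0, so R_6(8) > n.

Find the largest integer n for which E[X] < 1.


We need C(n, 8) · 6^{1 − 28} < 1, i.e. C(n, 8) < 6^{28 − 1} = 1023490369077469249536.
Check values of n near the boundary:
  n = 1591: C(1591, 8) = 1000427749141189953870; 1000427749141189953870 < 1023490369077469249536? YES
  n = 1592: C(1592, 8) = 1005480414540892933435; 1005480414540892933435 < 1023490369077469249536? YES
  n = 1593: C(1593, 8) = 1010555394551193970323; 1010555394551193970323 < 1023490369077469249536? YES
  n = 1594: C(1594, 8) = 1015652773590544255167; 1015652773590544255167 < 1023490369077469249536? YES
  n = 1595: C(1595, 8) = 1020772636343363633895; 1020772636343363633895 < 1023490369077469249536? YES
  n = 1596: C(1596, 8) = 1025915067760710553965; 1025915067760710553965 < 1023490369077469249536? NO
The largest n with C(n, 8) < 1023490369077469249536 is n = 1595 (where E[X] = 113419181815929292655/113721152119718805504 ≈ 0.9973). Hence R_6(8) > 1595, i.e. R_6(8) ≥ 1596.

Largest n = 1595; hence R_6(8) > 1595.


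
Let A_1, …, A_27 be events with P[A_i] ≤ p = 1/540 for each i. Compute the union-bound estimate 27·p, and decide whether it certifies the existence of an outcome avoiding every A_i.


Union bound: P[∪_{i=1}^{27} A_i] ≤ Σ_i P[A_i] ≤ 27·p = 27·(1/540) = 1/20.
Numerically: 1/20 ≈ 0.0500.
Is 1/20 < 1? YES.
Since P[∪ A_i] ≤ 1/20 < 1, the complement has P[∩ A_i^c] ≥ 1 − 1/20 = 19/20 > 0, so some outcome avoids every A_i.

27·p = 1/20 ≈ 0.0500; existence CERTIFIED by the union bound.


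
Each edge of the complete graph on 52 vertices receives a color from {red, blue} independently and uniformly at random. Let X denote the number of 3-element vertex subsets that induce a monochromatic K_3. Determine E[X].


Let X = Σ_S X_S over the C(52, 3) = 22100 subsets S of size 3, where X_S = 1 if the K_3 on S is monochromatic.
For a fixed S, the K_3 on S has C(3, 2) = 3 edges. P[all 3 edges red] = (1/2)^3, and likewise for blue, so P[monochromatic] = 2·(1/2)^3 = 2^{1 − 3} = 1/4.
By linearity of expectation: E[X] = C(52, 3) · 2^{1 − 3} = 22100 · 1/4 = 5525.
Numerically: E[X] ≈ 5525.00000.

E[X] = C(52,3)·2^(1−C(3,2)) = 5525 ≈ 5525.00000.


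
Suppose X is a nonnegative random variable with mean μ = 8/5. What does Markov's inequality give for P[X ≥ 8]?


μ = E[X] = 8/5, a = 8.
Markov: P[X ≥ 8] ≤ μ/a = (8/5)/8 = 1/5.
Numerically: ≈ 0.20000.
(Since a = 8 > μ = 1.60000, the bound 1/5 is < 1 and informative.)

P[X ≥ 8] ≤ 1/5 ≈ 0.20000.


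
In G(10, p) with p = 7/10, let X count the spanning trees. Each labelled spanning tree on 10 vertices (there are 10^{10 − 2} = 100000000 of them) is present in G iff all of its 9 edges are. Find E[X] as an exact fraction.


K_10 has 10^{10 − 2} = 100000000 labelled spanning trees.
For each such spanning tree H, let X_H = 1 if all 9 edges of H are present in G. Then P[X_H = 1] = p^{9} = (7/10)^{9} = 40353607/1000000000.
Summing the indicators: E[X] = Σ_H E[X_H] = 100000000 · p^{9} = 100000000 · 40353607/1000000000 = 40353607/10.
Numerically: E[X] ≈ 4.04e+06.

E[X] = 100000000 · (7/10)^{9} = 40353607/10 ≈ 4.04e+06.


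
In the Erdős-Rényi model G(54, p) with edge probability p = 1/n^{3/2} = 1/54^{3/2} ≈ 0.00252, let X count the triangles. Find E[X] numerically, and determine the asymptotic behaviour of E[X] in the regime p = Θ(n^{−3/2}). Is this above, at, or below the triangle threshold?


Number of potential triangles: C(54, 3) = 24804.
Each occurs with probability p³ ≈ (0.00252)³ ≈ 1.60040e-08.
By linearity: E[X] = C(54, 3)·p³ ≈ 24804 · 1.60040e-08 ≈ 0.000.
Since α = 3/2 > 1, p = c/n^{3/2} = o(1/n) is below the triangle threshold p ~ 1/n. Asymptotically E[X] ~ (c³/6)·n^{3(1−α)} = (1³/6)·n^{-1.5} → 0, so by Markov's inequality G has no triangles w.h.p.

E[X] ≈ 0.000; in regime p = Θ(1/n^{3/2}) E[X] tends to 0 (below the triangle threshold p ~ 1/n).


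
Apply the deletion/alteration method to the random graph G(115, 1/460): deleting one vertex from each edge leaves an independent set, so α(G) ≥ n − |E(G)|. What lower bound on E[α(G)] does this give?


E[|E(G)|] = C(115, 2)·p = 6555 · (1/460) = 57/4.
E[α(G)] ≥ n − E[|E(G)|] = 115 − 57/4 = 403/4.
Numerically: ≈ 100.7500.
(This is only a lower bound; the true E[α(G)] may be larger.)

E[α(G)] ≥ 403/4 ≈ 100.7500.


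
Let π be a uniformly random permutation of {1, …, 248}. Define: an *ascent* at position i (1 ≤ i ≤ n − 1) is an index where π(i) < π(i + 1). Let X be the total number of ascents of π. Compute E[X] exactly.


Write X = Σ X_I over i = 1, …, 247, with X_I the indicator of one ascent.
There are 247 indicators.
For each fixed i, the pair (π(i), π(i+1)) is a uniformly random ordered pair of distinct values from {1, …, 248}; by symmetry P[π(i) < π(i+1)] = 1/2.
By linearity: E[X] = 247 · (1/2) = (248 − 1) · (1/2) = 247/2 ≈ 123.500.

E[X] = 247/2 = 123.500.


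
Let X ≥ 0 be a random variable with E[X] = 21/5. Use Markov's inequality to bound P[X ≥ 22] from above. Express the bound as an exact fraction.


μ = E[X] = 21/5, a = 22.
Markov: P[X ≥ 22] ≤ μ/a = (21/5)/22 = 21/110.
Numerically: ≈ 0.1909.
(Since a = 22 > μ = 4.2000, the bound 21/110 is < 1 and informative.)

P[X ≥ 22] ≤ 21/110 ≈ 0.1909.


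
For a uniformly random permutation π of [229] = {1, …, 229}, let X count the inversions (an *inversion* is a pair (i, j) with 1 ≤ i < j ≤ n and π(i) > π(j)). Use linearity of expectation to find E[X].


Write X = Σ X_I over the C(229, 2) = 26106 pairs i < j, with X_I the indicator of one inversion.
There are 26106 indicators.
For each fixed pair i < j, the values π(i) and π(j) are two distinct elements of {1, …, 229} in uniformly random order; by symmetry P[π(i) > π(j)] = 1/2.
By linearity: E[X] = 26106 · (1/2) = C(229, 2) · (1/2) = 26106/2 = 13053 ≈ 13053.00000.

E[X] = 13053 = 13053.00000.
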